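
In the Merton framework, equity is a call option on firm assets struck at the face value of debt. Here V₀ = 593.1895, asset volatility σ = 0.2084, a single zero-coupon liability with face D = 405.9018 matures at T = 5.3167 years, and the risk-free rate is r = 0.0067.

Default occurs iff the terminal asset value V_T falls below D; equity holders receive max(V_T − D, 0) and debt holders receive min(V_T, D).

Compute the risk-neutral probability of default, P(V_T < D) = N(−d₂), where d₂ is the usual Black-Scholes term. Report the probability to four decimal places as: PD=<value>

PD=0.2665

d₁ = [ln(V₀/D) + (r + σ²/2)T] / (σ√T)
   = [ln(593.1895/405.9018) + (0.0067 + 0.5·0.2084²)·5.3167] / (0.2084·√5.3167)
   = [0.379403 + 0.151076] / 0.480528 = 1.103948
d₂ = d₁ − σ√T = 1.103948 − 0.480528 = 0.623420
risk-neutral PD = N(−d₂) = N(-0.623420) = 0.266504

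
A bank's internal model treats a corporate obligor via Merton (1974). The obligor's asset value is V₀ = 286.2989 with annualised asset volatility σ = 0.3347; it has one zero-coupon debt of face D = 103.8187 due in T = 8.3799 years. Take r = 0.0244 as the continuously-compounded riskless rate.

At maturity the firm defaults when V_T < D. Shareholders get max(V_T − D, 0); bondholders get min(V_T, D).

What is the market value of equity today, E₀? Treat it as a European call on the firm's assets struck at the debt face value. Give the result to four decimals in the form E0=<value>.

E0=208.6041

d₁ = [ln(V₀/D) + (r + σ²/2)T] / (σ√T)
   = [ln(286.2989/103.8187) + (0.0244 + 0.5·0.3347²)·8.3799] / (0.3347·√8.3799)
   = [1.014390 + 0.673845] / 0.968891 = 1.742440
d₂ = d₁ − σ√T = 1.742440 − 0.968891 = 0.773548
N(d₁) = 0.959284,  N(d₂) = 0.780401,  e^(−rT) = 0.815080
E₀ = V₀·N(d₁) − D·e^(−rT)·N(d₂)
   = 286.2989·0.959284 − 103.8187·0.815080·0.780401 = 208.604098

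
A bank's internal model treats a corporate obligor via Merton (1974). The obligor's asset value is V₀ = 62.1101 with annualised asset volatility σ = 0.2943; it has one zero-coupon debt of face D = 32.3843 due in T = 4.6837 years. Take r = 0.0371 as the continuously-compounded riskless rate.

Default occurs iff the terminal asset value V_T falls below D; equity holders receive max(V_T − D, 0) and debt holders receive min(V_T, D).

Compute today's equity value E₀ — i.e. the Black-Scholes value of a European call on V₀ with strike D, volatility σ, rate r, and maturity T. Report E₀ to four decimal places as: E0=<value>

E0=36.0542

d₁ = [ln(V₀/D) + (r + σ²/2)T] / (σ√T)
   = [ln(62.1101/32.3843) + (0.0371 + 0.5·0.2943²)·4.6837] / (0.2943·√4.6837)
   = [0.651235 + 0.376599] / 0.636920 = 1.613757
d₂ = d₁ − σ√T = 1.613757 − 0.636920 = 0.976837
N(d₁) = 0.946710,  N(d₂) = 0.835675,  e^(−rT) = 0.840494
E₀ = V₀·N(d₁) − D·e^(−rT)·N(d₂)
   = 62.1101·0.946710 − 32.3843·0.840494·0.835675 = 36.054162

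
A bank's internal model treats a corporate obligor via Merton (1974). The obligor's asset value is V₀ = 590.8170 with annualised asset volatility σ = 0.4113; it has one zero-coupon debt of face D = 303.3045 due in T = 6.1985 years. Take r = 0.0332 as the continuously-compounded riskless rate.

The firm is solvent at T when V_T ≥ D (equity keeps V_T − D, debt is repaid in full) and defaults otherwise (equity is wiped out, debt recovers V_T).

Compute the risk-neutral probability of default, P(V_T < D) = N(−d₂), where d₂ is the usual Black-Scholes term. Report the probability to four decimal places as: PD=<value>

d₁ = [ln(V₀/D) + (r + σ²/2)T] / (σ√T)
   = [ln(590.8170/303.3045) + (0.0332 + 0.5·0.4113²)·6.1985] / (0.4113·√6.1985)
   = [0.666769 + 0.730083] / 1.024005 = 1.364107
d₂ = d₁ − σ√T = 1.364107 − 1.024005 = 0.340102
risk-neutral PD = N(−d₂) = N(-0.340102) = 0.366890

PD=0.3669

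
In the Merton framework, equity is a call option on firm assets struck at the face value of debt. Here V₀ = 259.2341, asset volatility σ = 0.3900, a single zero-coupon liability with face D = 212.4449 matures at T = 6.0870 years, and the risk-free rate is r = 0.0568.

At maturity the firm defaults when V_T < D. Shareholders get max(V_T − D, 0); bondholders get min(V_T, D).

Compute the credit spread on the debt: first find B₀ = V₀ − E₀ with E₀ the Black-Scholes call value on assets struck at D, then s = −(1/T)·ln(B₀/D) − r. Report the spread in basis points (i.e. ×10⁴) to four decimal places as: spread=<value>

d₁ = [ln(V₀/D) + (r + σ²/2)T] / (σ√T)
   = [ln(259.2341/212.4449) + (0.0568 + 0.5·0.3900²)·6.0870] / (0.3900·√6.0870)
   = [0.199049 + 0.808658] / 0.962202 = 1.047292
d₂ = d₁ − σ√T = 1.047292 − 0.962202 = 0.085090
N(d₁) = 0.852518,  N(d₂) = 0.533905,  e^(−rT) = 0.707695
E₀ = V₀·N(d₁) − D·e^(−rT)·N(d₂)
   = 259.2341·0.852518 − 212.4449·0.707695·0.533905 = 140.730983
B₀ = V₀ − E₀ = 259.2341 − 140.730983 = 118.503117
spread = −(1/T)·ln(B₀/D) − r = −(1/6.0870)·ln(118.503117/212.4449) − 0.0568 = 0.03910002
in basis points: 0.03910002 × 10⁴ = 391.0002 bp

spread=391.0002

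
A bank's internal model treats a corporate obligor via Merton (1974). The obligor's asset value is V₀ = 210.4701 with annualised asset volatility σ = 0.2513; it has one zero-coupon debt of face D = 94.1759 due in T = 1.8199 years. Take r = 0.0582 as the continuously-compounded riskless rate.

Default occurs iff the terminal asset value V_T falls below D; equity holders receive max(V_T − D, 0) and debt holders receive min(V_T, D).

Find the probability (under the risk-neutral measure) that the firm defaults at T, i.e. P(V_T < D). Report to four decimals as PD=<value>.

d₁ = [ln(V₀/D) + (r + σ²/2)T] / (σ√T)
   = [ln(210.4701/94.1759) + (0.0582 + 0.5·0.2513²)·1.8199] / (0.2513·√1.8199)
   = [0.804179 + 0.163383] / 0.339013 = 2.854057
d₂ = d₁ − σ√T = 2.854057 − 0.339013 = 2.515045
risk-neutral PD = N(−d₂) = N(-2.515045) = 0.005951

PD=0.0060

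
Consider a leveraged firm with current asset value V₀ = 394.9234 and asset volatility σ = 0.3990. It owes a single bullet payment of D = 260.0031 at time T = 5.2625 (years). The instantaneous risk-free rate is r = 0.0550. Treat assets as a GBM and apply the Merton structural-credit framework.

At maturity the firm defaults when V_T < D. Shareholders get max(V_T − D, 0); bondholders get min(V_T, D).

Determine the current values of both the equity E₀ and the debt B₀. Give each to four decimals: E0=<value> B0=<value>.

d₁ = [ln(V₀/D) + (r + σ²/2)T] / (σ√T)
   = [ln(394.9234/260.0031) + (0.0550 + 0.5·0.3990²)·5.2625] / (0.3990·√5.2625)
   = [0.417998 + 0.708335] / 0.915312 = 1.230546
d₂ = d₁ − σ√T = 1.230546 − 0.915312 = 0.315235
N(d₁) = 0.890754,  N(d₂) = 0.623708,  e^(−rT) = 0.748685
E₀ = V₀·N(d₁) − D·e^(−rT)·N(d₂)
   = 394.9234·0.890754 − 260.0031·0.748685·0.623708 = 230.368230
B₀ = V₀ − E₀ = 394.9234 − 230.368230 = 164.555170

E0=230.3682 B0=164.5552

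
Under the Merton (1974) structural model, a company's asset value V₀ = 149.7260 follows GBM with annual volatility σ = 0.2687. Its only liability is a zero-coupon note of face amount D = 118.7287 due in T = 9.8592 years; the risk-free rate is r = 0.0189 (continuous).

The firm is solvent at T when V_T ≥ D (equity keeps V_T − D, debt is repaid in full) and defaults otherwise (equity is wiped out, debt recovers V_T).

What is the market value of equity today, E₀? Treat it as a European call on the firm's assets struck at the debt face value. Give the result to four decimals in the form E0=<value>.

d₁ = [ln(V₀/D) + (r + σ²/2)T] / (σ√T)
   = [ln(149.7260/118.7287) + (0.0189 + 0.5·0.2687²)·9.8592] / (0.2687·√9.8592)
   = [0.231966 + 0.542254] / 0.843701 = 0.917648
d₂ = d₁ − σ√T = 0.917648 − 0.843701 = 0.073947
N(d₁) = 0.820598,  N(d₂) = 0.529474,  e^(−rT) = 0.829992
E₀ = V₀·N(d₁) − D·e^(−rT)·N(d₂)
   = 149.7260·0.820598 − 118.7287·0.829992·0.529474 = 70.688505

E0=70.6885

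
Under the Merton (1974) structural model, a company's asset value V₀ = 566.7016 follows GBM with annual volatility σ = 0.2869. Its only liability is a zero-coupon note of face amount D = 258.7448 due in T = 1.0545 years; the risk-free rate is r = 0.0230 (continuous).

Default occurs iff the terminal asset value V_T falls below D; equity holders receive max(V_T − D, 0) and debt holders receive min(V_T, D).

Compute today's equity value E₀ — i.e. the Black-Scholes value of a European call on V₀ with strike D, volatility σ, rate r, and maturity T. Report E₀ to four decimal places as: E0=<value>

E0=314.2583

d₁ = [ln(V₀/D) + (r + σ²/2)T] / (σ√T)
   = [ln(566.7016/258.7448) + (0.0230 + 0.5·0.2869²)·1.0545] / (0.2869·√1.0545)
   = [0.783991 + 0.067652] / 0.294614 = 2.890705
d₂ = d₁ − σ√T = 2.890705 − 0.294614 = 2.596090
N(d₁) = 0.998078,  N(d₂) = 0.995285,  e^(−rT) = 0.976038
E₀ = V₀·N(d₁) − D·e^(−rT)·N(d₂)
   = 566.7016·0.998078 − 258.7448·0.976038·0.995285 = 314.258275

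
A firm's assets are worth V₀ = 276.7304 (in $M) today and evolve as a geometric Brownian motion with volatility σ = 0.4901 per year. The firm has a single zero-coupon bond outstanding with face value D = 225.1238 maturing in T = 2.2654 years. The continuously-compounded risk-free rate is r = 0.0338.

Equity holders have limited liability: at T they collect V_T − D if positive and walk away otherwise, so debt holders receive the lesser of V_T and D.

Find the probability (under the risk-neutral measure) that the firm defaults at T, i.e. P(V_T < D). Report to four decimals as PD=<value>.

d₁ = [ln(V₀/D) + (r + σ²/2)T] / (σ√T)
   = [ln(276.7304/225.1238) + (0.0338 + 0.5·0.4901²)·2.2654] / (0.4901·√2.2654)
   = [0.206393 + 0.348643] / 0.737662 = 0.752426
d₂ = d₁ − σ√T = 0.752426 − 0.737662 = 0.014765
risk-neutral PD = N(−d₂) = N(-0.014765) = 0.494110

PD=0.4941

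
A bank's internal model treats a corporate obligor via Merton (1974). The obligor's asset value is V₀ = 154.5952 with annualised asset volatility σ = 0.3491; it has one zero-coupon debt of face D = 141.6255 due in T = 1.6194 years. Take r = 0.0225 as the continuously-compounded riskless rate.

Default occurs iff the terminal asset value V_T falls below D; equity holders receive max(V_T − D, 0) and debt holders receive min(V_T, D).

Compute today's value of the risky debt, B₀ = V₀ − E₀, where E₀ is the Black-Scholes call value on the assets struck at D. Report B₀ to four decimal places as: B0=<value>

d₁ = [ln(V₀/D) + (r + σ²/2)T] / (σ√T)
   = [ln(154.5952/141.6255) + (0.0225 + 0.5·0.3491²)·1.6194] / (0.3491·√1.6194)
   = [0.087624 + 0.135115] / 0.444249 = 0.501383
d₂ = d₁ − σ√T = 0.501383 − 0.444249 = 0.057134
N(d₁) = 0.691949,  N(d₂) = 0.522781,  e^(−rT) = 0.964219
E₀ = V₀·N(d₁) − D·e^(−rT)·N(d₂)
   = 154.5952·0.691949 − 141.6255·0.964219·0.522781 = 35.582131
B₀ = V₀ − E₀ = 154.5952 − 35.582131 = 119.013069

B0=119.0131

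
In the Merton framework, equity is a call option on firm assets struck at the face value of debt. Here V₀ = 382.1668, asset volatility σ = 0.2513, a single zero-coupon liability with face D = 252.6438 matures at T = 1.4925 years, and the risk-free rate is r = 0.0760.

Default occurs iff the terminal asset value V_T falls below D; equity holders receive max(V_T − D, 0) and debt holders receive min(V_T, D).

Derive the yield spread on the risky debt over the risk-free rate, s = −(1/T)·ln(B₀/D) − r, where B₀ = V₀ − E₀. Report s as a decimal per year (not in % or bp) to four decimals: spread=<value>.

d₁ = [ln(V₀/D) + (r + σ²/2)T] / (σ√T)
   = [ln(382.1668/252.6438) + (0.0760 + 0.5·0.2513²)·1.4925] / (0.2513·√1.4925)
   = [0.413877 + 0.160557] / 0.307008 = 1.871070
d₂ = d₁ − σ√T = 1.871070 − 0.307008 = 1.564062
N(d₁) = 0.969332,  N(d₂) = 0.941099,  e^(−rT) = 0.892767
E₀ = V₀·N(d₁) − D·e^(−rT)·N(d₂)
   = 382.1668·0.969332 − 252.6438·0.892767·0.941099 = 158.180008
B₀ = V₀ − E₀ = 382.1668 − 158.180008 = 223.986792
spread = −(1/T)·ln(B₀/D) − r = −(1/1.4925)·ln(223.986792/252.6438) − 0.0760 = 0.00466567

spread=0.0047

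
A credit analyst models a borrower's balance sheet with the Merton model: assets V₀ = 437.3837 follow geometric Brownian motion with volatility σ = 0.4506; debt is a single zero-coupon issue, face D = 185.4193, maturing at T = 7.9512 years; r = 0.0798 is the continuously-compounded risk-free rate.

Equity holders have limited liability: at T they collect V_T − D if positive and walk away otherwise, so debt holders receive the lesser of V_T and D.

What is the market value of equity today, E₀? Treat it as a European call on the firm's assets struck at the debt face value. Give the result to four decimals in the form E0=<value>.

E0=352.6836

d₁ = [ln(V₀/D) + (r + σ²/2)T] / (σ√T)
   = [ln(437.3837/185.4193) + (0.0798 + 0.5·0.4506²)·7.9512] / (0.4506·√7.9512)
   = [0.858191 + 1.441713] / 1.270596 = 1.810098
d₂ = d₁ − σ√T = 1.810098 − 1.270596 = 0.539502
N(d₁) = 0.964860,  N(d₂) = 0.705230,  e^(−rT) = 0.530197
E₀ = V₀·N(d₁) − D·e^(−rT)·N(d₂)
   = 437.3837·0.964860 − 185.4193·0.530197·0.705230 = 352.683591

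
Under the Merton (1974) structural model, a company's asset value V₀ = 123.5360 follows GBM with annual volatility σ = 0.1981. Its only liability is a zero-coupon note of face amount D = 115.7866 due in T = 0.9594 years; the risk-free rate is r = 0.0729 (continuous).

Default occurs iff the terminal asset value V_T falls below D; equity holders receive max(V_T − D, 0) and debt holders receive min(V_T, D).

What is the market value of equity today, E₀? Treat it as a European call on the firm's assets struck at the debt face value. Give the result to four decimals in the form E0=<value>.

E0=18.7950

d₁ = [ln(V₀/D) + (r + σ²/2)T] / (σ√T)
   = [ln(123.5360/115.7866) + (0.0729 + 0.5·0.1981²)·0.9594] / (0.1981·√0.9594)
   = [0.064784 + 0.088765] / 0.194037 = 0.791340
d₂ = d₁ − σ√T = 0.791340 − 0.194037 = 0.597303
N(d₁) = 0.785627,  N(d₂) = 0.724848,  e^(−rT) = 0.932450
E₀ = V₀·N(d₁) − D·e^(−rT)·N(d₂)
   = 123.5360·0.785627 − 115.7866·0.932450·0.724848 = 18.794967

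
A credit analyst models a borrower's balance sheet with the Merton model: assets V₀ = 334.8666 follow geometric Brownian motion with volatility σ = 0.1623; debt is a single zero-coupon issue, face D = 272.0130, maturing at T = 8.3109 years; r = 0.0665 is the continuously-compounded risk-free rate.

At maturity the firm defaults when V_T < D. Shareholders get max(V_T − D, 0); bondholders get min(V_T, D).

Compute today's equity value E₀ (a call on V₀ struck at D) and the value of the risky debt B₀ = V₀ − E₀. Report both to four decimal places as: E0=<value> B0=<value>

d₁ = [ln(V₀/D) + (r + σ²/2)T] / (σ√T)
   = [ln(334.8666/272.0130) + (0.0665 + 0.5·0.1623²)·8.3109] / (0.1623·√8.3109)
   = [0.207882 + 0.662135] / 0.467889 = 1.859453
d₂ = d₁ − σ√T = 1.859453 − 0.467889 = 1.391565
N(d₁) = 0.968519,  N(d₂) = 0.917973,  e^(−rT) = 0.575409
E₀ = V₀·N(d₁) − D·e^(−rT)·N(d₂)
   = 334.8666·0.968519 − 272.0130·0.575409·0.917973 = 180.644663
B₀ = V₀ − E₀ = 334.8666 − 180.644663 = 154.221937

E0=180.6447 B0=154.2219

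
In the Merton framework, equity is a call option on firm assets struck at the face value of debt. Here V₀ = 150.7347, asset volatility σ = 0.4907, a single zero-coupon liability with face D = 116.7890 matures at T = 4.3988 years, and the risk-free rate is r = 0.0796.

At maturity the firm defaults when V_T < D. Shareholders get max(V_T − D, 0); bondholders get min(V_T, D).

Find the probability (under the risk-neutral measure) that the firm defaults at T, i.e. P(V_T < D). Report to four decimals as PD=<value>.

d₁ = [ln(V₀/D) + (r + σ²/2)T] / (σ√T)
   = [ln(150.7347/116.7890) + (0.0796 + 0.5·0.4907²)·4.3988] / (0.4907·√4.3988)
   = [0.255152 + 0.879730] / 1.029161 = 1.102727
d₂ = d₁ − σ√T = 1.102727 − 1.029161 = 0.073566
risk-neutral PD = N(−d₂) = N(-0.073566) = 0.470678

PD=0.4707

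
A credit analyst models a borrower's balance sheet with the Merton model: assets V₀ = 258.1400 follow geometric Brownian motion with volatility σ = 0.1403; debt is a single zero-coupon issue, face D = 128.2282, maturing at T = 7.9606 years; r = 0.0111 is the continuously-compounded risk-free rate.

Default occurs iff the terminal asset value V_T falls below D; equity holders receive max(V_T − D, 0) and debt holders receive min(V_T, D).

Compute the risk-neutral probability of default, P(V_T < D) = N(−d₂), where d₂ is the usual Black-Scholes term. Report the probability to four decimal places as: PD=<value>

d₁ = [ln(V₀/D) + (r + σ²/2)T] / (σ√T)
   = [ln(258.1400/128.2282) + (0.0111 + 0.5·0.1403²)·7.9606] / (0.1403·√7.9606)
   = [0.699691 + 0.166711] / 0.395850 = 2.188713
d₂ = d₁ − σ√T = 2.188713 − 0.395850 = 1.792863
risk-neutral PD = N(−d₂) = N(-1.792863) = 0.036497

PD=0.0365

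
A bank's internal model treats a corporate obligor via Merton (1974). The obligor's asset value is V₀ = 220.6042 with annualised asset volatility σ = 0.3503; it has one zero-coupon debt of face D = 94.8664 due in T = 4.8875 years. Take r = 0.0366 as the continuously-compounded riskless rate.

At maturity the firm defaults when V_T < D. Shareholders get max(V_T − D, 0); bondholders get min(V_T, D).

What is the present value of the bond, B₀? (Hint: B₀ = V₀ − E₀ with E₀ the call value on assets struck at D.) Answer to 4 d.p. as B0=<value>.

B0=75.0909

d₁ = [ln(V₀/D) + (r + σ²/2)T] / (σ√T)
   = [ln(220.6042/94.8664) + (0.0366 + 0.5·0.3503²)·4.8875] / (0.3503·√4.8875)
   = [0.843901 + 0.478755] / 0.774432 = 1.707904
d₂ = d₁ − σ√T = 1.707904 − 0.774432 = 0.933471
N(d₁) = 0.956173,  N(d₂) = 0.824712,  e^(−rT) = 0.836204
E₀ = V₀·N(d₁) − D·e^(−rT)·N(d₂)
   = 220.6042·0.956173 − 94.8664·0.836204·0.824712 = 145.513296
B₀ = V₀ − E₀ = 220.6042 − 145.513296 = 75.090904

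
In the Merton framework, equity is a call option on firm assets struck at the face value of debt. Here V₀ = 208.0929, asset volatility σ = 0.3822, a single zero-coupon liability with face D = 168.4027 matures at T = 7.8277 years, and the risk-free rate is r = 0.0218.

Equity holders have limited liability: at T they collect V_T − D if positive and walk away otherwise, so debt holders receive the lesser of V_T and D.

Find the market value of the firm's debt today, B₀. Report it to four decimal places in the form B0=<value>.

B0=99.7465

d₁ = [ln(V₀/D) + (r + σ²/2)T] / (σ√T)
   = [ln(208.0929/168.4027) + (0.0218 + 0.5·0.3822²)·7.8277] / (0.3822·√7.8277)
   = [0.211626 + 0.742367] / 1.069320 = 0.892149
d₂ = d₁ − σ√T = 0.892149 − 1.069320 = -0.177171
N(d₁) = 0.813844,  N(d₂) = 0.429687,  e^(−rT) = 0.843122
E₀ = V₀·N(d₁) − D·e^(−rT)·N(d₂)
   = 208.0929·0.813844 − 168.4027·0.843122·0.429687 = 108.346379
B₀ = V₀ − E₀ = 208.0929 − 108.346379 = 99.746521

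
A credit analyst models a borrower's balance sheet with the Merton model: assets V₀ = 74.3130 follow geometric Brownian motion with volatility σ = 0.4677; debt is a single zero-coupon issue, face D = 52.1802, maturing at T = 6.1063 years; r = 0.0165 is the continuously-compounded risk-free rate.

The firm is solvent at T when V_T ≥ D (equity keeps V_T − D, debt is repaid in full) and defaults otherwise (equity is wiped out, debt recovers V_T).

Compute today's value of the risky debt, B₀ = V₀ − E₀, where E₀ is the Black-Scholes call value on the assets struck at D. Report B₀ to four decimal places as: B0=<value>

d₁ = [ln(V₀/D) + (r + σ²/2)T] / (σ√T)
   = [ln(74.3130/52.1802) + (0.0165 + 0.5·0.4677²)·6.1063] / (0.4677·√6.1063)
   = [0.353583 + 0.768610] / 1.155730 = 0.970982
d₂ = d₁ − σ√T = 0.970982 − 1.155730 = -0.184748
N(d₁) = 0.834221,  N(d₂) = 0.426713,  e^(−rT) = 0.904155
E₀ = V₀·N(d₁) − D·e^(−rT)·N(d₂)
   = 74.3130·0.834221 − 52.1802·0.904155·0.426713 = 41.861581
B₀ = V₀ − E₀ = 74.3130 − 41.861581 = 32.451419

B0=32.4514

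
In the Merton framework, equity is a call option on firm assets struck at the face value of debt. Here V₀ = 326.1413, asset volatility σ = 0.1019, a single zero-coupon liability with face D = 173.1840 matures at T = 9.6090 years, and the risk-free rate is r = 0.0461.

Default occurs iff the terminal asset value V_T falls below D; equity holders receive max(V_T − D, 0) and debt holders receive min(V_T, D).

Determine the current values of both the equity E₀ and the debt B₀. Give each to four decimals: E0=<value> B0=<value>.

d₁ = [ln(V₀/D) + (r + σ²/2)T] / (σ√T)
   = [ln(326.1413/173.1840) + (0.0461 + 0.5·0.1019²)·9.6090] / (0.1019·√9.6090)
   = [0.632976 + 0.492863] / 0.315874 = 3.564208
d₂ = d₁ − σ√T = 3.564208 − 0.315874 = 3.248334
N(d₁) = 0.999818,  N(d₂) = 0.999420,  e^(−rT) = 0.642123
E₀ = V₀·N(d₁) − D·e^(−rT)·N(d₂)
   = 326.1413·0.999818 − 173.1840·0.642123·0.999420 = 214.940846
B₀ = V₀ − E₀ = 326.1413 − 214.940846 = 111.200454

E0=214.9408 B0=111.2005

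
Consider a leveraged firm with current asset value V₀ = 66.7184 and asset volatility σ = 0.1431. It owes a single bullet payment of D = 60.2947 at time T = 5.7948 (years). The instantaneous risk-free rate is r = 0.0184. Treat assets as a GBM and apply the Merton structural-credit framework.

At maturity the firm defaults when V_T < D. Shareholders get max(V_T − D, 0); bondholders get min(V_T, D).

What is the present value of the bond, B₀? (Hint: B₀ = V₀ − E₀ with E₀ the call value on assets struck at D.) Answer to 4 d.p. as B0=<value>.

d₁ = [ln(V₀/D) + (r + σ²/2)T] / (σ√T)
   = [ln(66.7184/60.2947) + (0.0184 + 0.5·0.1431²)·5.7948] / (0.1431·√5.7948)
   = [0.101237 + 0.165956] / 0.344476 = 0.775650
d₂ = d₁ − σ√T = 0.775650 − 0.344476 = 0.431174
N(d₁) = 0.781022,  N(d₂) = 0.666829,  e^(−rT) = 0.898863
E₀ = V₀·N(d₁) − D·e^(−rT)·N(d₂)
   = 66.7184·0.781022 − 60.2947·0.898863·0.666829 = 15.968617
B₀ = V₀ − E₀ = 66.7184 − 15.968617 = 50.749783

B0=50.7498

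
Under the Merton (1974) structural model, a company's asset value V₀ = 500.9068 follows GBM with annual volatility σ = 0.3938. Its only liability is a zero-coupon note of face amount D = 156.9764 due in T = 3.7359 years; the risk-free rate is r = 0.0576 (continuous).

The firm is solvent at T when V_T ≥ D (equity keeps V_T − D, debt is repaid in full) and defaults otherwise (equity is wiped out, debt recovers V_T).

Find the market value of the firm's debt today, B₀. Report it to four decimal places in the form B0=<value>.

B0=124.0414

d₁ = [ln(V₀/D) + (r + σ²/2)T] / (σ√T)
   = [ln(500.9068/156.9764) + (0.0576 + 0.5·0.3938²)·3.7359] / (0.3938·√3.7359)
   = [1.160325 + 0.504867] / 0.761155 = 2.187715
d₂ = d₁ − σ√T = 2.187715 − 0.761155 = 1.426560
N(d₁) = 0.985655,  N(d₂) = 0.923147,  e^(−rT) = 0.806390
E₀ = V₀·N(d₁) − D·e^(−rT)·N(d₂)
   = 500.9068·0.985655 − 156.9764·0.806390·0.923147 = 376.865438
B₀ = V₀ − E₀ = 500.9068 − 376.865438 = 124.041362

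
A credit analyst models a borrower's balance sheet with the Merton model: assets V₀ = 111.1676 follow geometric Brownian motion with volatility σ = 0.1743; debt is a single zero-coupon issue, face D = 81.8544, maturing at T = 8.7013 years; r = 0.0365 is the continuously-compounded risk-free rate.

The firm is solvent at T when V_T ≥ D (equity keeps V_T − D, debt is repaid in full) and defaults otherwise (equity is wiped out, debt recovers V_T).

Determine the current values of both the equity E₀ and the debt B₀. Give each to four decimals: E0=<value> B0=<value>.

d₁ = [ln(V₀/D) + (r + σ²/2)T] / (σ√T)
   = [ln(111.1676/81.8544) + (0.0365 + 0.5·0.1743²)·8.7013] / (0.1743·√8.7013)
   = [0.306097 + 0.449772] / 0.514150 = 1.470135
d₂ = d₁ − σ√T = 1.470135 − 0.514150 = 0.955985
N(d₁) = 0.929237,  N(d₂) = 0.830460,  e^(−rT) = 0.727896
E₀ = V₀·N(d₁) − D·e^(−rT)·N(d₂)
   = 111.1676·0.929237 − 81.8544·0.727896·0.830460 = 53.821052
B₀ = V₀ − E₀ = 111.1676 − 53.821052 = 57.346548

E0=53.8211 B0=57.3465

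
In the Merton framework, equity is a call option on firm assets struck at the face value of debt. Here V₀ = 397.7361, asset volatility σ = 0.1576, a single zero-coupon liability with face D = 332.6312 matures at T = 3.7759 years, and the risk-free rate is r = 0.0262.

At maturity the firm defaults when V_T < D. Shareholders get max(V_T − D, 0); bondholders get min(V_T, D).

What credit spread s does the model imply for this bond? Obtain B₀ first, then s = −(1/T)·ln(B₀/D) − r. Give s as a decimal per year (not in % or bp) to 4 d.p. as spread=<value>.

spread=0.0093

d₁ = [ln(V₀/D) + (r + σ²/2)T] / (σ√T)
   = [ln(397.7361/332.6312) + (0.0262 + 0.5·0.1576²)·3.7759] / (0.1576·√3.7759)
   = [0.178754 + 0.145821] / 0.306243 = 1.059862
d₂ = d₁ − σ√T = 1.059862 − 0.306243 = 0.753618
N(d₁) = 0.855396,  N(d₂) = 0.774461,  e^(−rT) = 0.905807
E₀ = V₀·N(d₁) − D·e^(−rT)·N(d₂)
   = 397.7361·0.855396 − 332.6312·0.905807·0.774461 = 106.877068
B₀ = V₀ − E₀ = 397.7361 − 106.877068 = 290.859032
spread = −(1/T)·ln(B₀/D) − r = −(1/3.7759)·ln(290.859032/332.6312) − 0.0262 = 0.00934004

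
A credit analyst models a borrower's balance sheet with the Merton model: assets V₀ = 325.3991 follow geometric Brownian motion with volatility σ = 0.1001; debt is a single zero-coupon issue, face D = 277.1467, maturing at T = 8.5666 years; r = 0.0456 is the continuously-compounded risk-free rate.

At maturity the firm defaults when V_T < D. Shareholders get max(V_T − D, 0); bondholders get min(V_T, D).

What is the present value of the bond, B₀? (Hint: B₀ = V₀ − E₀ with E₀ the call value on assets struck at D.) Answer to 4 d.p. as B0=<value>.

B0=186.6915

d₁ = [ln(V₀/D) + (r + σ²/2)T] / (σ√T)
   = [ln(325.3991/277.1467) + (0.0456 + 0.5·0.1001²)·8.5666] / (0.1001·√8.5666)
   = [0.160505 + 0.433556] / 0.292980 = 2.027649
d₂ = d₁ − σ√T = 2.027649 − 0.292980 = 1.734669
N(d₁) = 0.978702,  N(d₂) = 0.958600,  e^(−rT) = 0.676626
E₀ = V₀·N(d₁) − D·e^(−rT)·N(d₂)
   = 325.3991·0.978702 − 277.1467·0.676626·0.958600 = 138.707612
B₀ = V₀ − E₀ = 325.3991 − 138.707612 = 186.691488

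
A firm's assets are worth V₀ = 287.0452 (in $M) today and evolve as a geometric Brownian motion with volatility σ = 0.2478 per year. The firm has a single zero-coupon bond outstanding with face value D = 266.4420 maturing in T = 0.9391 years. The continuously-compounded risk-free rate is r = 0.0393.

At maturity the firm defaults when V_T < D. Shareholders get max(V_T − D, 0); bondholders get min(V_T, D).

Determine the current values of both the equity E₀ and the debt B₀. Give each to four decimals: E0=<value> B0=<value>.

E0=43.8460 B0=243.1992

d₁ = [ln(V₀/D) + (r + σ²/2)T] / (σ√T)
   = [ln(287.0452/266.4420) + (0.0393 + 0.5·0.2478²)·0.9391] / (0.2478·√0.9391)
   = [0.074483 + 0.065739] / 0.240136 = 0.583929
d₂ = d₁ − σ√T = 0.583929 − 0.240136 = 0.343793
N(d₁) = 0.720366,  N(d₂) = 0.634499,  e^(−rT) = 0.963766
E₀ = V₀·N(d₁) − D·e^(−rT)·N(d₂)
   = 287.0452·0.720366 − 266.4420·0.963766·0.634499 = 43.845999
B₀ = V₀ − E₀ = 287.0452 − 43.845999 = 243.199201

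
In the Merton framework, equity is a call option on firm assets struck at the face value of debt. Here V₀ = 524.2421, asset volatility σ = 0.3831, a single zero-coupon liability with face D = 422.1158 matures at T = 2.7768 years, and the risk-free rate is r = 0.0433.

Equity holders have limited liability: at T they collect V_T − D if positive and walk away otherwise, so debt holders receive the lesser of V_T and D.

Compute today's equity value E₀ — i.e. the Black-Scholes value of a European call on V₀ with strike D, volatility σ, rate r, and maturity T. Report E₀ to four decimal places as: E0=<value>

E0=202.1079

d₁ = [ln(V₀/D) + (r + σ²/2)T] / (σ√T)
   = [ln(524.2421/422.1158) + (0.0433 + 0.5·0.3831²)·2.7768] / (0.3831·√2.7768)
   = [0.216674 + 0.324005] / 0.638388 = 0.846944
d₂ = d₁ − σ√T = 0.846944 − 0.638388 = 0.208557
N(d₁) = 0.801487,  N(d₂) = 0.582603,  e^(−rT) = 0.886712
E₀ = V₀·N(d₁) − D·e^(−rT)·N(d₂)
   = 524.2421·0.801487 − 422.1158·0.886712·0.582603 = 202.107858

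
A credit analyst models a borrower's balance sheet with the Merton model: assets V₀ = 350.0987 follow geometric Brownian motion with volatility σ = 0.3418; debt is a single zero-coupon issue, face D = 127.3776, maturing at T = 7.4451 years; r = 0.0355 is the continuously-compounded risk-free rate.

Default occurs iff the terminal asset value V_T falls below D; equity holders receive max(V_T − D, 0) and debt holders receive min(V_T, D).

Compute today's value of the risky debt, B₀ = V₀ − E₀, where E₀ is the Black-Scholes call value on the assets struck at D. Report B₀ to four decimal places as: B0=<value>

d₁ = [ln(V₀/D) + (r + σ²/2)T] / (σ√T)
   = [ln(350.0987/127.3776) + (0.0355 + 0.5·0.3418²)·7.4451] / (0.3418·√7.4451)
   = [1.011059 + 0.699196] / 0.932626 = 1.833807
d₂ = d₁ − σ√T = 1.833807 − 0.932626 = 0.901182
N(d₁) = 0.966659,  N(d₂) = 0.816254,  e^(−rT) = 0.767742
E₀ = V₀·N(d₁) − D·e^(−rT)·N(d₂)
   = 350.0987·0.966659 − 127.3776·0.767742·0.816254 = 258.601864
B₀ = V₀ − E₀ = 350.0987 − 258.601864 = 91.496836

B0=91.4968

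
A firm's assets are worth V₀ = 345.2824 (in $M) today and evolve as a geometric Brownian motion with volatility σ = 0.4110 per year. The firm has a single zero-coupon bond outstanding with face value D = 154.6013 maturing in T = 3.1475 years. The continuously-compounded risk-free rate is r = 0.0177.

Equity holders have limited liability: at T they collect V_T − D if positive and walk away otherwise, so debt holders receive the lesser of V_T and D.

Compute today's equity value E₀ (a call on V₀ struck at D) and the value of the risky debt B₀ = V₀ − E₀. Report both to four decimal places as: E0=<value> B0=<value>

E0=208.2483 B0=137.0341

d₁ = [ln(V₀/D) + (r + σ²/2)T] / (σ√T)
   = [ln(345.2824/154.6013) + (0.0177 + 0.5·0.4110²)·3.1475] / (0.4110·√3.1475)
   = [0.803513 + 0.321550] / 0.729163 = 1.542951
d₂ = d₁ − σ√T = 1.542951 − 0.729163 = 0.813788
N(d₁) = 0.938579,  N(d₂) = 0.792117,  e^(−rT) = 0.945813
E₀ = V₀·N(d₁) − D·e^(−rT)·N(d₂)
   = 345.2824·0.938579 − 154.6013·0.945813·0.792117 = 208.248317
B₀ = V₀ − E₀ = 345.2824 − 208.248317 = 137.034083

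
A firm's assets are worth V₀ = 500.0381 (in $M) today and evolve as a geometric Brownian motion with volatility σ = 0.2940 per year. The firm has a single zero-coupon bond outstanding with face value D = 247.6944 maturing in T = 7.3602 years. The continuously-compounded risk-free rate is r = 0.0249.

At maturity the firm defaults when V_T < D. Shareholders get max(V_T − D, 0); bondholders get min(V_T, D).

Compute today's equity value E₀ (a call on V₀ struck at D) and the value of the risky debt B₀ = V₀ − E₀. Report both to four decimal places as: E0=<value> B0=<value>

E0=310.1610 B0=189.8771

d₁ = [ln(V₀/D) + (r + σ²/2)T] / (σ√T)
   = [ln(500.0381/247.6944) + (0.0249 + 0.5·0.2940²)·7.3602] / (0.2940·√7.3602)
   = [0.702489 + 0.501362] / 0.797613 = 1.509317
d₂ = d₁ − σ√T = 1.509317 − 0.797613 = 0.711704
N(d₁) = 0.934391,  N(d₂) = 0.761676,  e^(−rT) = 0.832544
E₀ = V₀·N(d₁) − D·e^(−rT)·N(d₂)
   = 500.0381·0.934391 − 247.6944·0.832544·0.761676 = 310.160967
B₀ = V₀ − E₀ = 500.0381 − 310.160967 = 189.877133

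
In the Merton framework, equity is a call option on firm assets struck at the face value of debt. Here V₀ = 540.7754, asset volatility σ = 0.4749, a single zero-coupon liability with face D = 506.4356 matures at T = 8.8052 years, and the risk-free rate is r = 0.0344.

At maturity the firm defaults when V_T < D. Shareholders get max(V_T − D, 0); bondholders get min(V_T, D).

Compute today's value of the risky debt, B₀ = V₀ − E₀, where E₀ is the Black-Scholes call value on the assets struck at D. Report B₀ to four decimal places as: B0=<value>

B0=213.3268

d₁ = [ln(V₀/D) + (r + σ²/2)T] / (σ√T)
   = [ln(540.7754/506.4356) + (0.0344 + 0.5·0.4749²)·8.8052] / (0.4749·√8.8052)
   = [0.065607 + 1.295817] / 1.409197 = 0.966099
d₂ = d₁ − σ√T = 0.966099 − 1.409197 = -0.443098
N(d₁) = 0.833003,  N(d₂) = 0.328847,  e^(−rT) = 0.738674
E₀ = V₀·N(d₁) − D·e^(−rT)·N(d₂)
   = 540.7754·0.833003 − 506.4356·0.738674·0.328847 = 327.448623
B₀ = V₀ − E₀ = 540.7754 − 327.448623 = 213.326777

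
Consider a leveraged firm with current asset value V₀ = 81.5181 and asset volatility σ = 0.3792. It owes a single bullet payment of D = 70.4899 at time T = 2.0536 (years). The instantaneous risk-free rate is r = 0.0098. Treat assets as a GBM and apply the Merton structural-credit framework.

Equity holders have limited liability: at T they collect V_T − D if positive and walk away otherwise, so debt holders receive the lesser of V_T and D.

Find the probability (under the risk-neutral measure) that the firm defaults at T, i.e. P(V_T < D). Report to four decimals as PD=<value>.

d₁ = [ln(V₀/D) + (r + σ²/2)T] / (σ√T)
   = [ln(81.5181/70.4899) + (0.0098 + 0.5·0.3792²)·2.0536] / (0.3792·√2.0536)
   = [0.145356 + 0.167772] / 0.543408 = 0.576228
d₂ = d₁ − σ√T = 0.576228 − 0.543408 = 0.032820
risk-neutral PD = N(−d₂) = N(-0.032820) = 0.486909

PD=0.4869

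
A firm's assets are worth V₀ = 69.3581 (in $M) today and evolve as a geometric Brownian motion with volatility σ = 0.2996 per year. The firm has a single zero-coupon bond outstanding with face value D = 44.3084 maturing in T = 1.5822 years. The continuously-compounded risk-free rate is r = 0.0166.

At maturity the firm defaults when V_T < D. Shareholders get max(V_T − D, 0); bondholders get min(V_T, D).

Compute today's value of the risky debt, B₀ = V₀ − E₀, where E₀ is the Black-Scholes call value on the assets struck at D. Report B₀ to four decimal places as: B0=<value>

d₁ = [ln(V₀/D) + (r + σ²/2)T] / (σ√T)
   = [ln(69.3581/44.3084) + (0.0166 + 0.5·0.2996²)·1.5822] / (0.2996·√1.5822)
   = [0.448109 + 0.097274] / 0.376853 = 1.447200
d₂ = d₁ − σ√T = 1.447200 − 0.376853 = 1.070347
N(d₁) = 0.926080,  N(d₂) = 0.857768,  e^(−rT) = 0.974077
E₀ = V₀·N(d₁) − D·e^(−rT)·N(d₂)
   = 69.3581·0.926080 − 44.3084·0.974077·0.857768 = 27.209999
B₀ = V₀ − E₀ = 69.3581 − 27.209999 = 42.148101

B0=42.1481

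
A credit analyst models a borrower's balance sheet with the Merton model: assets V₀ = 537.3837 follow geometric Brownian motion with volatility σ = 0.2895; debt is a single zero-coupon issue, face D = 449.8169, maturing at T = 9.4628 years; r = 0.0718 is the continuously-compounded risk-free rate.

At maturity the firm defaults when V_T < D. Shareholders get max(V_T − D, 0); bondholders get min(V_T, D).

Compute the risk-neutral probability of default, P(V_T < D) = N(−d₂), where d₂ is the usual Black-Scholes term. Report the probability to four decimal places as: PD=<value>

PD=0.3024

d₁ = [ln(V₀/D) + (r + σ²/2)T] / (σ√T)
   = [ln(537.3837/449.8169) + (0.0718 + 0.5·0.2895²)·9.4628] / (0.2895·√9.4628)
   = [0.177872 + 1.075969] / 0.890550 = 1.407939
d₂ = d₁ − σ√T = 1.407939 − 0.890550 = 0.517389
risk-neutral PD = N(−d₂) = N(-0.517389) = 0.302442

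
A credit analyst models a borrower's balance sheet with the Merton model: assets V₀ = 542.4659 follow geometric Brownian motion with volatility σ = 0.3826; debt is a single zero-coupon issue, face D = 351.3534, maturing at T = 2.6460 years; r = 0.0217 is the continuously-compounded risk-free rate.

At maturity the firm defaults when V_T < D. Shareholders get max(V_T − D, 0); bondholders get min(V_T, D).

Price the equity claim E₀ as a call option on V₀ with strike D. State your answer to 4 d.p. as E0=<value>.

d₁ = [ln(V₀/D) + (r + σ²/2)T] / (σ√T)
   = [ln(542.4659/351.3534) + (0.0217 + 0.5·0.3826²)·2.6460] / (0.3826·√2.6460)
   = [0.434333 + 0.251083] / 0.622357 = 1.101321
d₂ = d₁ − σ√T = 1.101321 − 0.622357 = 0.478963
N(d₁) = 0.864621,  N(d₂) = 0.684018,  e^(−rT) = 0.944199
E₀ = V₀·N(d₁) − D·e^(−rT)·N(d₂)
   = 542.4659·0.864621 − 351.3534·0.944199·0.684018 = 242.106468

E0=242.1065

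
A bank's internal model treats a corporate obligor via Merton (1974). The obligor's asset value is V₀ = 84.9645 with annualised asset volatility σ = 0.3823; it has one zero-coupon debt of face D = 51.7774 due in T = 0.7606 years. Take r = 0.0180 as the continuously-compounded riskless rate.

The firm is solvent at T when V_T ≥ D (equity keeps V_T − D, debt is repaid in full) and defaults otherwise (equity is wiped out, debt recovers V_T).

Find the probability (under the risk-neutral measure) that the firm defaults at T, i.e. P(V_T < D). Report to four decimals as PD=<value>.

d₁ = [ln(V₀/D) + (r + σ²/2)T] / (σ√T)
   = [ln(84.9645/51.7774) + (0.0180 + 0.5·0.3823²)·0.7606] / (0.3823·√0.7606)
   = [0.495280 + 0.069273] / 0.333413 = 1.693254
d₂ = d₁ − σ√T = 1.693254 − 0.333413 = 1.359841
risk-neutral PD = N(−d₂) = N(-1.359841) = 0.086940

PD=0.0869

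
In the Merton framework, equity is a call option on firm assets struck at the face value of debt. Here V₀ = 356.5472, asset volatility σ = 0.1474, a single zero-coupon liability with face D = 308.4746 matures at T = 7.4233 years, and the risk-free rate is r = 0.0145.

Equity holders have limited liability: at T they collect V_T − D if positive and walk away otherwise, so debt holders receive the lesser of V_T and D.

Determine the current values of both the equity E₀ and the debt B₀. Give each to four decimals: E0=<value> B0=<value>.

E0=99.6431 B0=256.9041

d₁ = [ln(V₀/D) + (r + σ²/2)T] / (σ√T)
   = [ln(356.5472/308.4746) + (0.0145 + 0.5·0.1474²)·7.4233] / (0.1474·√7.4233)
   = [0.144827 + 0.188280] / 0.401602 = 0.829446
d₂ = d₁ − σ√T = 0.829446 − 0.401602 = 0.427843
N(d₁) = 0.796574,  N(d₂) = 0.665617,  e^(−rT) = 0.897953
E₀ = V₀·N(d₁) − D·e^(−rT)·N(d₂)
   = 356.5472·0.796574 − 308.4746·0.897953·0.665617 = 99.643060
B₀ = V₀ − E₀ = 356.5472 − 99.643060 = 256.904140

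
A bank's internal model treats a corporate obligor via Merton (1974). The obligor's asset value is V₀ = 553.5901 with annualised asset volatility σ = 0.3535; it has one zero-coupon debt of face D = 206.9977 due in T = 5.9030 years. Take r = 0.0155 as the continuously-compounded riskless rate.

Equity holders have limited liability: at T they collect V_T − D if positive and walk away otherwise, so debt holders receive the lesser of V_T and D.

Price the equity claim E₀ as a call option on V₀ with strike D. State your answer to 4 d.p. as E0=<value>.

d₁ = [ln(V₀/D) + (r + σ²/2)T] / (σ√T)
   = [ln(553.5901/206.9977) + (0.0155 + 0.5·0.3535²)·5.9030] / (0.3535·√5.9030)
   = [0.983717 + 0.460323] / 0.858867 = 1.681331
d₂ = d₁ − σ√T = 1.681331 − 0.858867 = 0.822464
N(d₁) = 0.953651,  N(d₂) = 0.794594,  e^(−rT) = 0.912565
E₀ = V₀·N(d₁) − D·e^(−rT)·N(d₂)
   = 553.5901·0.953651 − 206.9977·0.912565·0.794594 = 377.833829

E0=377.8338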